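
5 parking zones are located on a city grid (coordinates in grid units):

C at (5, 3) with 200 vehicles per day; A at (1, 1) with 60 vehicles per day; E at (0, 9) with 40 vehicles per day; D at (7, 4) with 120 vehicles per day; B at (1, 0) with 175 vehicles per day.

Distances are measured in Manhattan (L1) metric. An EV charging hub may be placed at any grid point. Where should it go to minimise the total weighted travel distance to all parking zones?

(5, 3)

Manhattan distance separates: Σwᵢ(|x−xᵢ|+|y−yᵢ|) = Σwᵢ|x−xᵢ| + Σwᵢ|y−yᵢ|, so x and y are optimised independently as 1-D weighted medians.
Total weight W = 595; half = 297.5.
x-coordinate, sorted with cumulative weight:
  x=0 (E, w=40) cum 40
  x=1 (A, w=60) cum 100
  x=1 (B, w=175) cum 275
  x=5 (C, w=200) cum 475  ← median
  x=7 (D, w=120) cum 595
⇒ x* = 5
y-coordinate, sorted with cumulative weight:
  y=0 (B, w=175) cum 175
  y=1 (A, w=60) cum 235
  y=3 (C, w=200) cum 435  ← median
  y=4 (D, w=120) cum 555
  y=9 (E, w=40) cum 595
⇒ y* = 3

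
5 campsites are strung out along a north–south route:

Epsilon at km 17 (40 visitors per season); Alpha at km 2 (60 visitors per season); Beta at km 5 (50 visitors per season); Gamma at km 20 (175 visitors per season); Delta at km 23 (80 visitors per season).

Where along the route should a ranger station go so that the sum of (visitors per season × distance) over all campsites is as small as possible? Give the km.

For a sum of weighted absolute distances on a line, the optimum is the weighted median (not the mean). Total weight W = 405; half-weight = 202.5.
Sort by position and accumulate weight:
  km 2 (Alpha, w=60) → cum 60
  km 5 (Beta, w=50) → cum 110
  km 17 (Epsilon, w=40) → cum 150
  km 20 (Gamma, w=175) → cum 325  ≥ 202.5 → median here
  km 23 (Delta, w=80) → cum 405
Optimal location: km 20.

x = 20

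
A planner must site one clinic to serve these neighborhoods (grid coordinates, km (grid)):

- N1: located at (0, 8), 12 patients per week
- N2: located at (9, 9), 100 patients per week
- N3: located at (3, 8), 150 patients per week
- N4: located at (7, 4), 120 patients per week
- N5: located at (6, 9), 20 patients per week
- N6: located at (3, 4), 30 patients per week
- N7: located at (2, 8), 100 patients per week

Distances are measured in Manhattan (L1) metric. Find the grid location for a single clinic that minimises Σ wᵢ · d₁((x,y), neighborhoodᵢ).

Manhattan distance separates: Σwᵢ(|x−xᵢ|+|y−yᵢ|) = Σwᵢ|x−xᵢ| + Σwᵢ|y−yᵢ|, so x and y are optimised independently as 1-D weighted medians.
Total weight W = 532; half = 266.
x-coordinate, sorted with cumulative weight:
  x=0 (N1, w=12) cum 12
  x=2 (N7, w=100) cum 112
  x=3 (N3, w=150) cum 262
  x=3 (N6, w=30) cum 292  ← median
  x=6 (N5, w=20) cum 312
  x=7 (N4, w=120) cum 432
  x=9 (N2, w=100) cum 532
⇒ x* = 3
y-coordinate, sorted with cumulative weight:
  y=4 (N4, w=120) cum 120
  y=4 (N6, w=30) cum 150
  y=8 (N1, w=12) cum 162
  y=8 (N3, w=150) cum 312  ← median
  y=8 (N7, w=100) cum 412
  y=9 (N2, w=100) cum 512
  y=9 (N5, w=20) cum 532
⇒ y* = 8

(3, 8)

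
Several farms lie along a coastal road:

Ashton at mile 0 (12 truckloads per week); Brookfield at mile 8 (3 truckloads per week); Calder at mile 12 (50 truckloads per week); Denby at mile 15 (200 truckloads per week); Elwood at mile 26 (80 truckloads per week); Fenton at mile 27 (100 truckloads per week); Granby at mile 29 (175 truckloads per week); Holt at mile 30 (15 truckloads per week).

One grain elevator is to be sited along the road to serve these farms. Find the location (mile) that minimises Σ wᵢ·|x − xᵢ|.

For a sum of weighted absolute distances on a line, the optimum is the weighted median (not the mean). Total weight W = 635; half-weight = 317.5.
Sort by position and accumulate weight:
  mile 0 (Ashton, w=12) → cum 12
  mile 8 (Brookfield, w=3) → cum 15
  mile 12 (Calder, w=50) → cum 65
  mile 15 (Denby, w=200) → cum 265
  mile 26 (Elwood, w=80) → cum 345  ≥ 317.5 → median here
  mile 27 (Fenton, w=100) → cum 445
  mile 29 (Granby, w=175) → cum 620
  mile 30 (Holt, w=15) → cum 635
Optimal location: mile 26.

x = 26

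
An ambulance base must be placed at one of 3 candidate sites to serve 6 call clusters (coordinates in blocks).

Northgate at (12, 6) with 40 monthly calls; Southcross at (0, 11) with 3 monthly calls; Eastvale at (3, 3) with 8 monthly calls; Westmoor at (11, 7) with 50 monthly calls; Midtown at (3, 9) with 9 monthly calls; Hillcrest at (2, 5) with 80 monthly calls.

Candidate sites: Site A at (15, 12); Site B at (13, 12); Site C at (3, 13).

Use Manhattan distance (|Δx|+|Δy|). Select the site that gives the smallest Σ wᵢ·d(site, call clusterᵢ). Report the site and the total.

Total weighted distance at each candidate:
  Site A (15, 12): total = 2761
  Site B (13, 12): total = 2381
  Site C (3, 13): total = 2191
Minimum is at Site C with total 2191 blocks.

Site C, total 2191 blocks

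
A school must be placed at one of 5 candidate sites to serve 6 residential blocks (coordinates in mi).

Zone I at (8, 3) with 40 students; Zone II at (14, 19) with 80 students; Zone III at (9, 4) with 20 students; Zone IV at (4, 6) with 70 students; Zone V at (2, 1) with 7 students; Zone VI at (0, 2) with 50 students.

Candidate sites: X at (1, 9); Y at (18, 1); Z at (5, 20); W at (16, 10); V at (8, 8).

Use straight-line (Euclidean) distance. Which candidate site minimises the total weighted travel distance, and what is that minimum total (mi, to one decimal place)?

Total weighted distance at each candidate:
  X (1, 9): total = 2576.5
  Y (18, 1): total = 4126.8
  Z (5, 20): total = 3796.0
  W (16, 10): total = 3243.5
  V (8, 8): total = 2162.4
Minimum is at V with total 2162.4 mi.

V, total 2162.4 mi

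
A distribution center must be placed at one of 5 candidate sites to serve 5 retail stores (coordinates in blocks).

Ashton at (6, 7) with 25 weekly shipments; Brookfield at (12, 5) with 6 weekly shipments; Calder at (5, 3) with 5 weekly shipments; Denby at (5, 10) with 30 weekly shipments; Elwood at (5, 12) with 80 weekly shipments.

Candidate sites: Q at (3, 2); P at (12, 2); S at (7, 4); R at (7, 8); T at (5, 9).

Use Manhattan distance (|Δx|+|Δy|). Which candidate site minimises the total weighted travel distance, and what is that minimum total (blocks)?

Total weighted distance at each candidate:
  Q (3, 2): total = 1547
  P (12, 2): total = 2143
  S (7, 4): total = 1191
  R (7, 8): total = 733
  T (5, 9): total = 441
Minimum is at T with total 441 blocks.

T, total 441 blocks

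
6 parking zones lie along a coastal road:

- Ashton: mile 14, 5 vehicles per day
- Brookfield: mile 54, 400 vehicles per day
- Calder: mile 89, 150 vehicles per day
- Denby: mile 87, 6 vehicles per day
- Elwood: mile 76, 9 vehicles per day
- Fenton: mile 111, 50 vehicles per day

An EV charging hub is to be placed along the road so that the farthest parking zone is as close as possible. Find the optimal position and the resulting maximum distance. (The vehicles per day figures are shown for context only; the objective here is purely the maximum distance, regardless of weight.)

location 62.5, max distance 48.5

The 1-center on a line is the midpoint of the two extreme points: leftmost at 14, rightmost at 111.
Optimal location = (14 + 111)/2 = 62.5; maximum distance = (111 − 14)/2 = 48.5.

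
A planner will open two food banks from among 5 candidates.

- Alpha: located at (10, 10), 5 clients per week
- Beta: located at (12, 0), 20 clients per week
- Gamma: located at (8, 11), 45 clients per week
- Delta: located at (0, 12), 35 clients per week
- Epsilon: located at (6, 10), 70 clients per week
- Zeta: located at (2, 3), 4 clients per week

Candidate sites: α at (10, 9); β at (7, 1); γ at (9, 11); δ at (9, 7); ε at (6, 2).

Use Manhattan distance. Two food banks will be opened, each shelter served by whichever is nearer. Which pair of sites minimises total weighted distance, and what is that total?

{β, γ}, total 833

Evaluate every pair (each demand assigned to the nearer of the two):
  {β, γ}: total = 833
  {γ, ε}: total = 865
  {γ, δ}: total = 929
  {α, γ}: total = 956
  {α, β}: total = 1138
  {α, ε}: total = 1170
  {α, δ}: total = 1234
  {β, δ}: total = 1303
  {δ, ε}: total = 1335
  {β, ε}: total = 1815
Best pair: {β, γ} with total 833.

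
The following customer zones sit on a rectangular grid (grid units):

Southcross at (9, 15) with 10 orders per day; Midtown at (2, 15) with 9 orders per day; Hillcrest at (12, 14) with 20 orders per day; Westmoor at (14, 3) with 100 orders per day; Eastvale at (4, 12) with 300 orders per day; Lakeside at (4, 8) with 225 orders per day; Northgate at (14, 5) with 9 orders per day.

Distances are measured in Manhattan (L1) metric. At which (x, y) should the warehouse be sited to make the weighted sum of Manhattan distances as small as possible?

Manhattan distance separates: Σwᵢ(|x−xᵢ|+|y−yᵢ|) = Σwᵢ|x−xᵢ| + Σwᵢ|y−yᵢ|, so x and y are optimised independently as 1-D weighted medians.
Total weight W = 673; half = 336.5.
x-coordinate, sorted with cumulative weight:
  x=2 (Midtown, w=9) cum 9
  x=4 (Eastvale, w=300) cum 309
  x=4 (Lakeside, w=225) cum 534  ← median
  x=9 (Southcross, w=10) cum 544
  x=12 (Hillcrest, w=20) cum 564
  x=14 (Westmoor, w=100) cum 664
  x=14 (Northgate, w=9) cum 673
⇒ x* = 4
y-coordinate, sorted with cumulative weight:
  y=3 (Westmoor, w=100) cum 100
  y=5 (Northgate, w=9) cum 109
  y=8 (Lakeside, w=225) cum 334
  y=12 (Eastvale, w=300) cum 634  ← median
  y=14 (Hillcrest, w=20) cum 654
  y=15 (Southcross, w=10) cum 664
  y=15 (Midtown, w=9) cum 673
⇒ y* = 12

(4, 12)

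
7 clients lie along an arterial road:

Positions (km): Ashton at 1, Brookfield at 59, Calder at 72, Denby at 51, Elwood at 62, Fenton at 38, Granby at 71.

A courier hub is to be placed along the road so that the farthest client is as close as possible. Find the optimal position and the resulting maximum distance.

The 1-center on a line is the midpoint of the two extreme points: leftmost at 1, rightmost at 72.
Optimal location = (1 + 72)/2 = 36.5; maximum distance = (72 − 1)/2 = 35.5.

location 36.5, max distance 35.5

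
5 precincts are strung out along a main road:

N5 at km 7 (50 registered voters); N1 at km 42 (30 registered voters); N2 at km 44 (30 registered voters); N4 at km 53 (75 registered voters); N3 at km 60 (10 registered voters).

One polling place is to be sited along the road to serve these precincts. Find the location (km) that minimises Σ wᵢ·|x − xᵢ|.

For a sum of weighted absolute distances on a line, the optimum is the weighted median (not the mean). Total weight W = 195; half-weight = 97.5.
Sort by position and accumulate weight:
  km 7 (N5, w=50) → cum 50
  km 42 (N1, w=30) → cum 80
  km 44 (N2, w=30) → cum 110  ≥ 97.5 → median here
  km 53 (N4, w=75) → cum 185
  km 60 (N3, w=10) → cum 195
Optimal location: km 44.

x = 44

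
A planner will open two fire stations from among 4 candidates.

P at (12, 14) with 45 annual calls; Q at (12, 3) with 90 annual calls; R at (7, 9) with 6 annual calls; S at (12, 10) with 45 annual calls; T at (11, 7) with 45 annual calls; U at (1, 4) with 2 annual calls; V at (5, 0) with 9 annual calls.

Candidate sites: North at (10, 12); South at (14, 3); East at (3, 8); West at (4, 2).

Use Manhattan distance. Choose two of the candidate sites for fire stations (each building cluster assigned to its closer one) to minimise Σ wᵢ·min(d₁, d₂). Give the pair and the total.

Evaluate every pair (each demand assigned to the nearer of the two):
  {North, South}: total = 982
  {North, West}: total = 1513
  {South, West}: total = 1582
  {South, East}: total = 1617
  {North, East}: total = 1752
  {East, West}: total = 2452
Best pair: {North, South} with total 982.

{North, South}, total 982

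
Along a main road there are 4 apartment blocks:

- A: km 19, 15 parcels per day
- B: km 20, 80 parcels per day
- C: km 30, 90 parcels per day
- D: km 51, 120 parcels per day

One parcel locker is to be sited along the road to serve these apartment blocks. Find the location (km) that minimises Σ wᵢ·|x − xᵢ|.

x = 30

For a sum of weighted absolute distances on a line, the optimum is the weighted median (not the mean). Total weight W = 305; half-weight = 152.5.
Sort by position and accumulate weight:
  km 19 (A, w=15) → cum 15
  km 20 (B, w=80) → cum 95
  km 30 (C, w=90) → cum 185  ≥ 152.5 → median here
  km 51 (D, w=120) → cum 305
Optimal location: km 30.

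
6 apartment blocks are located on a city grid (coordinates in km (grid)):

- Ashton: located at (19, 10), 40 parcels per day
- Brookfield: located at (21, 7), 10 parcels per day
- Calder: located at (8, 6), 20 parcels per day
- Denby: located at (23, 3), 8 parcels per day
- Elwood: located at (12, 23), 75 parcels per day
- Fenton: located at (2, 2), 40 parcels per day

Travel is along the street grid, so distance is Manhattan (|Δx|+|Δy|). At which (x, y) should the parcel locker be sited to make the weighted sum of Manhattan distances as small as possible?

Manhattan distance separates: Σwᵢ(|x−xᵢ|+|y−yᵢ|) = Σwᵢ|x−xᵢ| + Σwᵢ|y−yᵢ|, so x and y are optimised independently as 1-D weighted medians.
Total weight W = 193; half = 96.5.
x-coordinate, sorted with cumulative weight:
  x=2 (Fenton, w=40) cum 40
  x=8 (Calder, w=20) cum 60
  x=12 (Elwood, w=75) cum 135  ← median
  x=19 (Ashton, w=40) cum 175
  x=21 (Brookfield, w=10) cum 185
  x=23 (Denby, w=8) cum 193
⇒ x* = 12
y-coordinate, sorted with cumulative weight:
  y=2 (Fenton, w=40) cum 40
  y=3 (Denby, w=8) cum 48
  y=6 (Calder, w=20) cum 68
  y=7 (Brookfield, w=10) cum 78
  y=10 (Ashton, w=40) cum 118  ← median
  y=23 (Elwood, w=75) cum 193
⇒ y* = 10

(12, 10)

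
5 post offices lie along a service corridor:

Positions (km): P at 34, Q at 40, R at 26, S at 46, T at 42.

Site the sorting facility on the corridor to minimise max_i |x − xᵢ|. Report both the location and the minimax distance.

location 36, max distance 10

The 1-center on a line is the midpoint of the two extreme points: leftmost at 26, rightmost at 46.
Optimal location = (26 + 46)/2 = 36; maximum distance = (46 − 26)/2 = 10.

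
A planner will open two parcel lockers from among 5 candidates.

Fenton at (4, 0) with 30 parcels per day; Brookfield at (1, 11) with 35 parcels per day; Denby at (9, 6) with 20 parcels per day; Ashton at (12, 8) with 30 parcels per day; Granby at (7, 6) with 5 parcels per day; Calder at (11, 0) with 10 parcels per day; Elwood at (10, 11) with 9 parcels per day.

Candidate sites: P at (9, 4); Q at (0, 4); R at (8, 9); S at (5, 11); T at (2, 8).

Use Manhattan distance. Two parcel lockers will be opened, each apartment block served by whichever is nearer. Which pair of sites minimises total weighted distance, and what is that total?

{P, S}, total 785

Evaluate every pair (each demand assigned to the nearer of the two):
  {P, S}: total = 785
  {P, T}: total = 812
  {R, T}: total = 846
  {P, R}: total = 891
  {R, S}: total = 906
  {P, Q}: total = 922
  {Q, R}: total = 926
  {Q, S}: total = 1090
  {Q, T}: total = 1144
  {S, T}: total = 1170
Best pair: {P, S} with total 785.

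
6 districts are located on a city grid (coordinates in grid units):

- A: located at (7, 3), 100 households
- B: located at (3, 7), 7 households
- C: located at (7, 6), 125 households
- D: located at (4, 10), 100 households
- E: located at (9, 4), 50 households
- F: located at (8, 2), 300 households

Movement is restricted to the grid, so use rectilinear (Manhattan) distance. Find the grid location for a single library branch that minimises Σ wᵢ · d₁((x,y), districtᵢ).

Manhattan distance separates: Σwᵢ(|x−xᵢ|+|y−yᵢ|) = Σwᵢ|x−xᵢ| + Σwᵢ|y−yᵢ|, so x and y are optimised independently as 1-D weighted medians.
Total weight W = 682; half = 341.
x-coordinate, sorted with cumulative weight:
  x=3 (B, w=7) cum 7
  x=4 (D, w=100) cum 107
  x=7 (A, w=100) cum 207
  x=7 (C, w=125) cum 332
  x=8 (F, w=300) cum 632  ← median
  x=9 (E, w=50) cum 682
⇒ x* = 8
y-coordinate, sorted with cumulative weight:
  y=2 (F, w=300) cum 300
  y=3 (A, w=100) cum 400  ← median
  y=4 (E, w=50) cum 450
  y=6 (C, w=125) cum 575
  y=7 (B, w=7) cum 582
  y=10 (D, w=100) cum 682
⇒ y* = 3

(8, 3)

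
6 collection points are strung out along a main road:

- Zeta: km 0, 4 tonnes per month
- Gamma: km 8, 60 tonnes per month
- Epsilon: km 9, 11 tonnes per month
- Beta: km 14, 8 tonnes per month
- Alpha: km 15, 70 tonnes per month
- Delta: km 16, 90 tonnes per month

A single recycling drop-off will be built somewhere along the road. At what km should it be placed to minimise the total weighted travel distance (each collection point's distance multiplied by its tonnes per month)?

For a sum of weighted absolute distances on a line, the optimum is the weighted median (not the mean). Total weight W = 243; half-weight = 121.5.
Sort by position and accumulate weight:
  km 0 (Zeta, w=4) → cum 4
  km 8 (Gamma, w=60) → cum 64
  km 9 (Epsilon, w=11) → cum 75
  km 14 (Beta, w=8) → cum 83
  km 15 (Alpha, w=70) → cum 153  ≥ 121.5 → median here
  km 16 (Delta, w=90) → cum 243
Optimal location: km 15.

x = 15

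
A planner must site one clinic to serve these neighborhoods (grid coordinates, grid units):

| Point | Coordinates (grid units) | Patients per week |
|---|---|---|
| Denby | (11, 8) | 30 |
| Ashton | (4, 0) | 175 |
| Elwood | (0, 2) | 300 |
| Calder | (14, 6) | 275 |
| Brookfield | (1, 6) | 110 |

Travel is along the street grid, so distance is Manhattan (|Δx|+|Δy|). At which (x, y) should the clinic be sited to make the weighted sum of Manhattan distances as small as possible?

(4, 2)

Manhattan distance separates: Σwᵢ(|x−xᵢ|+|y−yᵢ|) = Σwᵢ|x−xᵢ| + Σwᵢ|y−yᵢ|, so x and y are optimised independently as 1-D weighted medians.
Total weight W = 890; half = 445.
x-coordinate, sorted with cumulative weight:
  x=0 (Elwood, w=300) cum 300
  x=1 (Brookfield, w=110) cum 410
  x=4 (Ashton, w=175) cum 585  ← median
  x=11 (Denby, w=30) cum 615
  x=14 (Calder, w=275) cum 890
⇒ x* = 4
y-coordinate, sorted with cumulative weight:
  y=0 (Ashton, w=175) cum 175
  y=2 (Elwood, w=300) cum 475  ← median
  y=6 (Calder, w=275) cum 750
  y=6 (Brookfield, w=110) cum 860
  y=8 (Denby, w=30) cum 890
⇒ y* = 2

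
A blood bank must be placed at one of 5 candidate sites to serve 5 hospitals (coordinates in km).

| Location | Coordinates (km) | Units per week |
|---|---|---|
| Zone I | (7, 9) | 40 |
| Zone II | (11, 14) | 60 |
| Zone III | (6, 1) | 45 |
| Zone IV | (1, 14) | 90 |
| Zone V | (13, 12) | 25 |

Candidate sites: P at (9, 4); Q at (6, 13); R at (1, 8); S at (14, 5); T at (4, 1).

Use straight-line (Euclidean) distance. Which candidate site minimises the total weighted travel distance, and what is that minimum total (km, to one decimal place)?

Q, total 1646.6 km

Total weighted distance at each candidate:
  P (9, 4): total = 2394.4
  Q (6, 13): total = 1646.6
  R (1, 8): total = 2186.4
  S (14, 5): total = 2894.0
  T (4, 1): total = 2873.7
Minimum is at Q with total 1646.6 km.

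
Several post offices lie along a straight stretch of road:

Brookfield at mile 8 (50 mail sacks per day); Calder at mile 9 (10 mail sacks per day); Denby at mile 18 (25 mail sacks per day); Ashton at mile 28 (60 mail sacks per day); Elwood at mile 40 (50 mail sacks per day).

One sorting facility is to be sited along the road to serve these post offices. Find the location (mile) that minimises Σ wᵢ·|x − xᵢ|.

For a sum of weighted absolute distances on a line, the optimum is the weighted median (not the mean). Total weight W = 195; half-weight = 97.5.
Sort by position and accumulate weight:
  mile 8 (Brookfield, w=50) → cum 50
  mile 9 (Calder, w=10) → cum 60
  mile 18 (Denby, w=25) → cum 85
  mile 28 (Ashton, w=60) → cum 145  ≥ 97.5 → median here
  mile 40 (Elwood, w=50) → cum 195
Optimal location: mile 28.

x = 28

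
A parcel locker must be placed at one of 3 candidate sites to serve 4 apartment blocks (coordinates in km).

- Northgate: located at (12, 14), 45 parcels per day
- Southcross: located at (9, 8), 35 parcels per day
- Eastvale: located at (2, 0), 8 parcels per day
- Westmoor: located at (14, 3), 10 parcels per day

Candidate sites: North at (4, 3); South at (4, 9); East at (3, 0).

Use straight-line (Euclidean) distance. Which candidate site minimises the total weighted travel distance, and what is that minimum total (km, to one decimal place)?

South, total 793.4 km

Total weighted distance at each candidate:
  North (4, 3): total = 988.4
  South (4, 9): total = 793.4
  East (3, 0): total = 1221.0
Minimum is at South with total 793.4 km.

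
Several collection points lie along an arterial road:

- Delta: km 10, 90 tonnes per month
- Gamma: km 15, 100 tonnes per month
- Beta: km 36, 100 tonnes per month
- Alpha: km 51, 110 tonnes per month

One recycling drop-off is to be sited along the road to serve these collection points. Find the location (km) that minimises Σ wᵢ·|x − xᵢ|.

x = 36

For a sum of weighted absolute distances on a line, the optimum is the weighted median (not the mean). Total weight W = 400; half-weight = 200.
Sort by position and accumulate weight:
  km 10 (Delta, w=90) → cum 90
  km 15 (Gamma, w=100) → cum 190
  km 36 (Beta, w=100) → cum 290  ≥ 200 → median here
  km 51 (Alpha, w=110) → cum 400
Optimal location: km 36.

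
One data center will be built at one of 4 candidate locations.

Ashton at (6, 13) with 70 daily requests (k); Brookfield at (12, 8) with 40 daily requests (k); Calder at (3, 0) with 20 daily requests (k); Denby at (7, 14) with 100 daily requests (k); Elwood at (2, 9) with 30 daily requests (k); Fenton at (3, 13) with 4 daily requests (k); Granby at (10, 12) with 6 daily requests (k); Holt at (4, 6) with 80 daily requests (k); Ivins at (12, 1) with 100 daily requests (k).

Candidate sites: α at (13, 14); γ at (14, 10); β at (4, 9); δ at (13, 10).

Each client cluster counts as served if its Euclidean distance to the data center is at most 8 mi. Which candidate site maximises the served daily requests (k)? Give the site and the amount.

β, covering 290

Coverage radius r = 8 mi; a point is covered iff (Δx)²+(Δy)² ≤ 8² = 64.
  α (13, 14): covers {Ashton, Brookfield, Denby, Granby} → 216
  γ (14, 10): covers {Brookfield, Granby} → 46
  β (4, 9): covers {Ashton, Denby, Elwood, Fenton, Granby, Holt} → 290
  δ (13, 10): covers {Ashton, Brookfield, Denby, Granby} → 216
Maximum coverage at β: 290 daily requests (k).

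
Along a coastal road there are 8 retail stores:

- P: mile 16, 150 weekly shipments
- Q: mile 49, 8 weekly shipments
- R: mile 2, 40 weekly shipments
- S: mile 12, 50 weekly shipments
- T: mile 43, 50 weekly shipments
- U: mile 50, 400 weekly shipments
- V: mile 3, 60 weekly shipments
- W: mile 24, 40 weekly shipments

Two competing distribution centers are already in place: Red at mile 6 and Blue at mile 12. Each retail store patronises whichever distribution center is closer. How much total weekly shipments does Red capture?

100

The indifferent point is the midpoint (6+12)/2 = 9; retail stores left of it (closer to Red at 6) go to Red, those right go to Blue.
  R at 2 (w=40) → Red
  V at 3 (w=60) → Red
  S at 12 (w=50) → Blue
  P at 16 (w=150) → Blue
  W at 24 (w=40) → Blue
  T at 43 (w=50) → Blue
  Q at 49 (w=8) → Blue
  U at 50 (w=400) → Blue
Red captures 100; Blue captures 698.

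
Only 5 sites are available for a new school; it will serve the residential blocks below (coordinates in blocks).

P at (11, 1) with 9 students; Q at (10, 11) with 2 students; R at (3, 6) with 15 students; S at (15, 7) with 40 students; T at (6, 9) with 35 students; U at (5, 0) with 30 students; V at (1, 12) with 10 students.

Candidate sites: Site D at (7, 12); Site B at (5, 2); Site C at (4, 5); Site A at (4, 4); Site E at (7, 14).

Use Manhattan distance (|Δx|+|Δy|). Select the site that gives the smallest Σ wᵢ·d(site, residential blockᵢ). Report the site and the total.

Total weighted distance at each candidate:
  Site D (7, 12): total = 1433
  Site B (5, 2): total = 1261
  Site C (4, 5): total = 1163
  Site A (4, 4): total = 1226
  Site E (7, 14): total = 1715
Minimum is at Site C with total 1163 blocks.

Site C, total 1163 blocks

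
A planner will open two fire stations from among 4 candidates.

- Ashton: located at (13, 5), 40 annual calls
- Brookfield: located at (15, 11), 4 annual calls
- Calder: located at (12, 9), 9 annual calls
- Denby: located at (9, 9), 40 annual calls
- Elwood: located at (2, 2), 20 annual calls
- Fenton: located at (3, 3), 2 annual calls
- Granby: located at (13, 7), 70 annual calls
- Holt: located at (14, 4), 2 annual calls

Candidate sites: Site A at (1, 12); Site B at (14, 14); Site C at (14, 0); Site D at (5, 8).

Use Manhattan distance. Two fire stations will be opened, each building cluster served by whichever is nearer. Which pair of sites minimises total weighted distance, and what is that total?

{Site C, Site D}, total 1322

Evaluate every pair (each demand assigned to the nearer of the two):
  {Site C, Site D}: total = 1322
  {Site B, Site D}: total = 1453
  {Site B, Site C}: total = 1595
  {Site A, Site D}: total = 1614
  {Site A, Site C}: total = 1637
  {Site A, Site B}: total = 1701
Best pair: {Site C, Site D} with total 1322.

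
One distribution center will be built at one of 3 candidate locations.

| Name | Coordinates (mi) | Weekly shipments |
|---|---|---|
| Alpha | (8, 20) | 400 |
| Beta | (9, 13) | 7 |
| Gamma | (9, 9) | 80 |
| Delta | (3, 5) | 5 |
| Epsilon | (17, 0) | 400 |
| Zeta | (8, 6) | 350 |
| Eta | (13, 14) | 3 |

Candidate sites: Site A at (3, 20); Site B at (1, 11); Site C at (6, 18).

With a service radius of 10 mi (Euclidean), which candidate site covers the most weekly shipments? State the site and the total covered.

Coverage radius r = 10 mi; a point is covered iff (Δx)²+(Δy)² ≤ 10² = 100.
  Site A (3, 20): covers {Alpha, Beta} → 407
  Site B (1, 11): covers {Beta, Gamma, Delta, Zeta} → 442
  Site C (6, 18): covers {Alpha, Beta, Gamma, Eta} → 490
Maximum coverage at Site C: 490 weekly shipments.

Site C, covering 490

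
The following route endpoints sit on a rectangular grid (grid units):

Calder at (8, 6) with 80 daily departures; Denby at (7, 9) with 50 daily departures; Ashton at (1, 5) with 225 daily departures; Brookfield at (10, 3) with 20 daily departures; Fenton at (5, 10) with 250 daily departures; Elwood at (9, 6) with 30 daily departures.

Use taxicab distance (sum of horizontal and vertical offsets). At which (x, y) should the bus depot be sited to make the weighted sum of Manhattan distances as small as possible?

Manhattan distance separates: Σwᵢ(|x−xᵢ|+|y−yᵢ|) = Σwᵢ|x−xᵢ| + Σwᵢ|y−yᵢ|, so x and y are optimised independently as 1-D weighted medians.
Total weight W = 655; half = 327.5.
x-coordinate, sorted with cumulative weight:
  x=1 (Ashton, w=225) cum 225
  x=5 (Fenton, w=250) cum 475  ← median
  x=7 (Denby, w=50) cum 525
  x=8 (Calder, w=80) cum 605
  x=9 (Elwood, w=30) cum 635
  x=10 (Brookfield, w=20) cum 655
⇒ x* = 5
y-coordinate, sorted with cumulative weight:
  y=3 (Brookfield, w=20) cum 20
  y=5 (Ashton, w=225) cum 245
  y=6 (Calder, w=80) cum 325
  y=6 (Elwood, w=30) cum 355  ← median
  y=9 (Denby, w=50) cum 405
  y=10 (Fenton, w=250) cum 655
⇒ y* = 6

(5, 6)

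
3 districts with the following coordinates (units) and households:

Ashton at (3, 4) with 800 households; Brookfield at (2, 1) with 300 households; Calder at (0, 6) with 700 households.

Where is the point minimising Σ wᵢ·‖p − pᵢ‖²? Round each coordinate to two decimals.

The minimiser of Σwᵢ‖p−pᵢ‖² is the weighted centroid p* = (Σwᵢpᵢ)/(Σwᵢ).
Σwᵢ = 1800.
Σwᵢxᵢ = 800·3 + 300·2 + 700·0 = 3000.
Σwᵢyᵢ = 800·4 + 300·1 + 700·6 = 7700.
x* = 3000/1800 = 1.67, y* = 7700/1800 = 4.28.

(1.67, 4.28)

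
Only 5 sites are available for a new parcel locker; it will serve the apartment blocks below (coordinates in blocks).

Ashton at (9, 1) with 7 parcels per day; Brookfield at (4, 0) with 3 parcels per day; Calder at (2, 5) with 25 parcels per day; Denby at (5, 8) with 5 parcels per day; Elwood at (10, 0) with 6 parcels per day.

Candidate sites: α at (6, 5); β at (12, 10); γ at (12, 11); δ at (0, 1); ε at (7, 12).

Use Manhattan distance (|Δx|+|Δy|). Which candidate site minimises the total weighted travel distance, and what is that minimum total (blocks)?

Total weighted distance at each candidate:
  α (6, 5): total = 244
  β (12, 10): total = 630
  γ (12, 11): total = 676
  δ (0, 1): total = 354
  ε (7, 12): total = 556
Minimum is at α with total 244 blocks.

α, total 244 blocks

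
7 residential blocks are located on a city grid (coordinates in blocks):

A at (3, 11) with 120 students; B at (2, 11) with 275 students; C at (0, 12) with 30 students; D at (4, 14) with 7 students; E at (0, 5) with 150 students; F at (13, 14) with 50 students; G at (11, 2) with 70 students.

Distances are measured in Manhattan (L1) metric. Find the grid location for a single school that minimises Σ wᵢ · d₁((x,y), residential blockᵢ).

(2, 11)

Manhattan distance separates: Σwᵢ(|x−xᵢ|+|y−yᵢ|) = Σwᵢ|x−xᵢ| + Σwᵢ|y−yᵢ|, so x and y are optimised independently as 1-D weighted medians.
Total weight W = 702; half = 351.
x-coordinate, sorted with cumulative weight:
  x=0 (C, w=30) cum 30
  x=0 (E, w=150) cum 180
  x=2 (B, w=275) cum 455  ← median
  x=3 (A, w=120) cum 575
  x=4 (D, w=7) cum 582
  x=11 (G, w=70) cum 652
  x=13 (F, w=50) cum 702
⇒ x* = 2
y-coordinate, sorted with cumulative weight:
  y=2 (G, w=70) cum 70
  y=5 (E, w=150) cum 220
  y=11 (A, w=120) cum 340
  y=11 (B, w=275) cum 615  ← median
  y=12 (C, w=30) cum 645
  y=14 (D, w=7) cum 652
  y=14 (F, w=50) cum 702
⇒ y* = 11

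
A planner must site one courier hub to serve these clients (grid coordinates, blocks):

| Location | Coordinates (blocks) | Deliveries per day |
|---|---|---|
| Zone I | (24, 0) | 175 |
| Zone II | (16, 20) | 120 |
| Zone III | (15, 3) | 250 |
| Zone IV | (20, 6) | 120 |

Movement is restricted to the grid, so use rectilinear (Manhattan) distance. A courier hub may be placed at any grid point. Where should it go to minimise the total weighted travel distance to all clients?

Manhattan distance separates: Σwᵢ(|x−xᵢ|+|y−yᵢ|) = Σwᵢ|x−xᵢ| + Σwᵢ|y−yᵢ|, so x and y are optimised independently as 1-D weighted medians.
Total weight W = 665; half = 332.5.
x-coordinate, sorted with cumulative weight:
  x=15 (Zone III, w=250) cum 250
  x=16 (Zone II, w=120) cum 370  ← median
  x=20 (Zone IV, w=120) cum 490
  x=24 (Zone I, w=175) cum 665
⇒ x* = 16
y-coordinate, sorted with cumulative weight:
  y=0 (Zone I, w=175) cum 175
  y=3 (Zone III, w=250) cum 425  ← median
  y=6 (Zone IV, w=120) cum 545
  y=20 (Zone II, w=120) cum 665
⇒ y* = 3

(16, 3)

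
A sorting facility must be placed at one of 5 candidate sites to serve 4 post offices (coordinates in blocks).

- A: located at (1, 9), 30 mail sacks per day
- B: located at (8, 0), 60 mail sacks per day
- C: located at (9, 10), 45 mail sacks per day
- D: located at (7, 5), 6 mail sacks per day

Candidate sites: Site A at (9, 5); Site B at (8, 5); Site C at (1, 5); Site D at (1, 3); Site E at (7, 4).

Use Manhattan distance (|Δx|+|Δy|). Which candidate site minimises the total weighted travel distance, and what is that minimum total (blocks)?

Site B, total 906 blocks

Total weighted distance at each candidate:
  Site A (9, 5): total = 957
  Site B (8, 5): total = 906
  Site C (1, 5): total = 1461
  Site D (1, 3): total = 1503
  Site E (7, 4): total = 996
Minimum is at Site B with total 906 blocks.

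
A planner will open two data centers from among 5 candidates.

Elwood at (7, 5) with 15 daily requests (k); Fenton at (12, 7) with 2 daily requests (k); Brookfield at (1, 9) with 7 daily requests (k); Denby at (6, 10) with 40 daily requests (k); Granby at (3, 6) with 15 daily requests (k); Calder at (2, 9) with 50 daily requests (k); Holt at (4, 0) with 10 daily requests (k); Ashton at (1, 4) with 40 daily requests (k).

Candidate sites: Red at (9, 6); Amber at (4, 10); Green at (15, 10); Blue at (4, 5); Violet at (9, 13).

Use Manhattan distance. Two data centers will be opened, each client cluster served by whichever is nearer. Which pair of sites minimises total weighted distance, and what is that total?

{Amber, Blue}, total 563

Evaluate every pair (each demand assigned to the nearer of the two):
  {Amber, Blue}: total = 563
  {Red, Amber}: total = 846
  {Blue, Violet}: total = 892
  {Red, Blue}: total = 922
  {Amber, Green}: total = 925
  {Green, Blue}: total = 926
  {Amber, Violet}: total = 931
  {Red, Violet}: total = 1470
  {Red, Green}: total = 1510
  {Green, Violet}: total = 2091
Best pair: {Amber, Blue} with total 563.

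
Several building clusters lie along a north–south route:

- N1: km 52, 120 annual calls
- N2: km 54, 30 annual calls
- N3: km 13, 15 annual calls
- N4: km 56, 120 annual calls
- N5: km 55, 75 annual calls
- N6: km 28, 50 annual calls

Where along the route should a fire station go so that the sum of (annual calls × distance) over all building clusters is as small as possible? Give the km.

x = 54

For a sum of weighted absolute distances on a line, the optimum is the weighted median (not the mean). Total weight W = 410; half-weight = 205.
Sort by position and accumulate weight:
  km 13 (N3, w=15) → cum 15
  km 28 (N6, w=50) → cum 65
  km 52 (N1, w=120) → cum 185
  km 54 (N2, w=30) → cum 215  ≥ 205 → median here
  km 55 (N5, w=75) → cum 290
  km 56 (N4, w=120) → cum 410
Optimal location: km 54.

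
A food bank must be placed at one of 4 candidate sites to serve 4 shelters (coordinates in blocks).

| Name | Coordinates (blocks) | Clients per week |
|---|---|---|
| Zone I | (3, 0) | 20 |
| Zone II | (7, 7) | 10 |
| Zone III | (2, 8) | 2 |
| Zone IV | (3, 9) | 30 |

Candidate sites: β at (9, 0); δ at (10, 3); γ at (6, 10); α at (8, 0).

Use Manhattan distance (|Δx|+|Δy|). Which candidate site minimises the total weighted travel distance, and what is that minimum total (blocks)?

Total weighted distance at each candidate:
  β (9, 0): total = 690
  δ (10, 3): total = 686
  γ (6, 10): total = 432
  α (8, 0): total = 628
Minimum is at γ with total 432 blocks.

γ, total 432 blocks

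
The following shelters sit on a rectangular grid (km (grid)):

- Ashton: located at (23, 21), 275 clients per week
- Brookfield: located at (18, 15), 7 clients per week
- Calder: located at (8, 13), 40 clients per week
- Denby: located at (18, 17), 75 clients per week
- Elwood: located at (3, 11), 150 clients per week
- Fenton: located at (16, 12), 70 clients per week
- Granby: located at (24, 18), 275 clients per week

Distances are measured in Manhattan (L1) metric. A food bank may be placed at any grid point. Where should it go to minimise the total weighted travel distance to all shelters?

(23, 18)

Manhattan distance separates: Σwᵢ(|x−xᵢ|+|y−yᵢ|) = Σwᵢ|x−xᵢ| + Σwᵢ|y−yᵢ|, so x and y are optimised independently as 1-D weighted medians.
Total weight W = 892; half = 446.
x-coordinate, sorted with cumulative weight:
  x=3 (Elwood, w=150) cum 150
  x=8 (Calder, w=40) cum 190
  x=16 (Fenton, w=70) cum 260
  x=18 (Brookfield, w=7) cum 267
  x=18 (Denby, w=75) cum 342
  x=23 (Ashton, w=275) cum 617  ← median
  x=24 (Granby, w=275) cum 892
⇒ x* = 23
y-coordinate, sorted with cumulative weight:
  y=11 (Elwood, w=150) cum 150
  y=12 (Fenton, w=70) cum 220
  y=13 (Calder, w=40) cum 260
  y=15 (Brookfield, w=7) cum 267
  y=17 (Denby, w=75) cum 342
  y=18 (Granby, w=275) cum 617  ← median
  y=21 (Ashton, w=275) cum 892
⇒ y* = 18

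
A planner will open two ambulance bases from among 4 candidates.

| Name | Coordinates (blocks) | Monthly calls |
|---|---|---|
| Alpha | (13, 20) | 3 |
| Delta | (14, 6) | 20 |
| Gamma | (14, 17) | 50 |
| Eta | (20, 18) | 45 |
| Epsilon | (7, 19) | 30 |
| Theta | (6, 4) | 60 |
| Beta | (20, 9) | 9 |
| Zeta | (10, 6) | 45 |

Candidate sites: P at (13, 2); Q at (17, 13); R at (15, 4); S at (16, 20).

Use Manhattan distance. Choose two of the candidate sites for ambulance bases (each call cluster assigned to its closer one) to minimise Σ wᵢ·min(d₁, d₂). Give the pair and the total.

Evaluate every pair (each demand assigned to the nearer of the two):
  {R, S}: total = 1834
  {P, S}: total = 1910
  {Q, R}: total = 2201
  {P, Q}: total = 2241
  {Q, S}: total = 2922
  {P, R}: total = 3304
Best pair: {R, S} with total 1834.

{R, S}, total 1834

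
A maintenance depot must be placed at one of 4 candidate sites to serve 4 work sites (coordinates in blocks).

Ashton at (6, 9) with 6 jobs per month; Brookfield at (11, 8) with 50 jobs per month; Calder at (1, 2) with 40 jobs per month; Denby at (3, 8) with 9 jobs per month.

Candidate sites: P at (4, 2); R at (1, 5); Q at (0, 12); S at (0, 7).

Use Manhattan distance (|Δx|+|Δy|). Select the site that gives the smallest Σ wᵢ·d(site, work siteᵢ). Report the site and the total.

Total weighted distance at each candidate:
  P (4, 2): total = 887
  R (1, 5): total = 869
  Q (0, 12): total = 1307
  S (0, 7): total = 924
Minimum is at R with total 869 blocks.

R, total 869 blocks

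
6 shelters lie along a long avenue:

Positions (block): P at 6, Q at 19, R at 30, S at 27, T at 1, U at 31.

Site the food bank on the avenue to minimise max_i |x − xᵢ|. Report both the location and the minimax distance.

location 16, max distance 15

The 1-center on a line is the midpoint of the two extreme points: leftmost at 1, rightmost at 31.
Optimal location = (1 + 31)/2 = 16; maximum distance = (31 − 1)/2 = 15.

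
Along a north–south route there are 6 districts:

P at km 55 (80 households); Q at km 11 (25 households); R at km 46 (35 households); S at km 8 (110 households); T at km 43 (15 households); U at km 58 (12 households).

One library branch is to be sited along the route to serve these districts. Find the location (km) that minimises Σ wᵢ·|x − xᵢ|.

x = 43

For a sum of weighted absolute distances on a line, the optimum is the weighted median (not the mean). Total weight W = 277; half-weight = 138.5.
Sort by position and accumulate weight:
  km 8 (S, w=110) → cum 110
  km 11 (Q, w=25) → cum 135
  km 43 (T, w=15) → cum 150  ≥ 138.5 → median here
  km 46 (R, w=35) → cum 185
  km 55 (P, w=80) → cum 265
  km 58 (U, w=12) → cum 277
Optimal location: km 43.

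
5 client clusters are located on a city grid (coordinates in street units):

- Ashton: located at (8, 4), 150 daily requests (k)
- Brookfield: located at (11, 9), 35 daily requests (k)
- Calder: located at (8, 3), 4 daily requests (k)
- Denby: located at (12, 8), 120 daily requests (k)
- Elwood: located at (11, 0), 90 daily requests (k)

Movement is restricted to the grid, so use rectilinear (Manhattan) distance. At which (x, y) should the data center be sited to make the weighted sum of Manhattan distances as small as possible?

Manhattan distance separates: Σwᵢ(|x−xᵢ|+|y−yᵢ|) = Σwᵢ|x−xᵢ| + Σwᵢ|y−yᵢ|, so x and y are optimised independently as 1-D weighted medians.
Total weight W = 399; half = 199.5.
x-coordinate, sorted with cumulative weight:
  x=8 (Ashton, w=150) cum 150
  x=8 (Calder, w=4) cum 154
  x=11 (Brookfield, w=35) cum 189
  x=11 (Elwood, w=90) cum 279  ← median
  x=12 (Denby, w=120) cum 399
⇒ x* = 11
y-coordinate, sorted with cumulative weight:
  y=0 (Elwood, w=90) cum 90
  y=3 (Calder, w=4) cum 94
  y=4 (Ashton, w=150) cum 244  ← median
  y=8 (Denby, w=120) cum 364
  y=9 (Brookfield, w=35) cum 399
⇒ y* = 4

(11, 4)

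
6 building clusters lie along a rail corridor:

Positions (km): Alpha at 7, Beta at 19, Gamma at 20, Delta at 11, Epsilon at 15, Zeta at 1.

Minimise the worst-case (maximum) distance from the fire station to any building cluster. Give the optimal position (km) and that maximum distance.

The 1-center on a line is the midpoint of the two extreme points: leftmost at 1, rightmost at 20.
Optimal location = (1 + 20)/2 = 10.5; maximum distance = (20 − 1)/2 = 9.5.

location 10.5, max distance 9.5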